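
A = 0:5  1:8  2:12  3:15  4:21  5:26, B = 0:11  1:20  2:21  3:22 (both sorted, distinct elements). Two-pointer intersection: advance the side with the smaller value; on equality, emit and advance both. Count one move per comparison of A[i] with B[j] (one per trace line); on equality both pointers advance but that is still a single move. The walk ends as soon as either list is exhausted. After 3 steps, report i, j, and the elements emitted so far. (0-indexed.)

i=2, j=1, emitted=[]

[i=0,j=0] 5<11 → i++
[i=1,j=0] 8<11 → i++
[i=2,j=0] 12>11 → j++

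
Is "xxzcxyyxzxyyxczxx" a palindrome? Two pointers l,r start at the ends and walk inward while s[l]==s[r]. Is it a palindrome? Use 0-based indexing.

[0,16] 'x'=='x' → l++,r--
[1,15] 'x'=='x' → l++,r--
[2,14] 'z'=='z' → l++,r--
[3,13] 'c'=='c' → l++,r--
[4,12] 'x'=='x' → l++,r--
[5,11] 'y'=='y' → l++,r--
[6,10] 'y'=='y' → l++,r--
[7,9] 'x'=='x' → l++,r--

palindrome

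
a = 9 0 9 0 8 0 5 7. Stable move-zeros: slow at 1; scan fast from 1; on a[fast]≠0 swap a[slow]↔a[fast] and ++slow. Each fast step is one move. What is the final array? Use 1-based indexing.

[9, 9, 8, 5, 7, 0, 0, 0]

slow=1 fast=1: a[fast]=9≠0 swap→a[1]=9, slow++,fast++
slow=2 fast=2: a[fast]=0, fast++
slow=2 fast=3: a[fast]=9≠0 swap→a[2]=9, slow++,fast++
slow=3 fast=4: a[fast]=0, fast++
slow=3 fast=5: a[fast]=8≠0 swap→a[3]=8, slow++,fast++
slow=4 fast=6: a[fast]=0, fast++
slow=4 fast=7: a[fast]=5≠0 swap→a[4]=5, slow++,fast++
slow=5 fast=8: a[fast]=7≠0 swap→a[5]=7, slow++,fast++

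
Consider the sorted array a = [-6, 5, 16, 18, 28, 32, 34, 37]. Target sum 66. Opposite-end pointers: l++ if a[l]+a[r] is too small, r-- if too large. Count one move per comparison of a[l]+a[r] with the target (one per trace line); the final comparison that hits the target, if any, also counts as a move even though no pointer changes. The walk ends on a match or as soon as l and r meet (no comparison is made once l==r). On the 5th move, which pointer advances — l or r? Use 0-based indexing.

l

[0,7] -6+37=31 <66 → l++
[1,7] 5+37=42 <66 → l++
[2,7] 16+37=53 <66 → l++
[3,7] 18+37=55 <66 → l++
[4,7] 28+37=65 <66 → l++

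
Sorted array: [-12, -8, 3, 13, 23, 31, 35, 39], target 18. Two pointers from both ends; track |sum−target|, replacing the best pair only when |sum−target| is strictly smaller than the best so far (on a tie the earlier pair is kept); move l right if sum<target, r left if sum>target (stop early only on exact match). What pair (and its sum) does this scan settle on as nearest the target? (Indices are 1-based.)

pair (-12, 31) with sum 19 (|Δ|=1)

[1,8] -12+39=27 d=9 * → r--
[1,7] -12+35=23 d=5 * → r--
[1,6] -12+31=19 d=1 * → r--
[1,5] -12+23=11 d=7 → l++
[2,5] -8+23=15 d=3 → l++
[3,5] 3+23=26 d=8 → r--
[3,4] 3+13=16 d=2 → l++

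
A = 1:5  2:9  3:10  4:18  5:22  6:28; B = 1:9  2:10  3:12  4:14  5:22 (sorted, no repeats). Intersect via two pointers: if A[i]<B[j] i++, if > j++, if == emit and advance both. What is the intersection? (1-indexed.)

intersection = [9, 10, 22]

i=1 j=1: 5<9, i++
i=2 j=1: 9==9 emit, i++,j++
i=3 j=2: 10==10 emit, i++,j++
i=4 j=3: 18>12, j++
i=4 j=4: 18>14, j++
i=4 j=5: 18<22, i++
i=5 j=5: 22==22 emit, i++,j++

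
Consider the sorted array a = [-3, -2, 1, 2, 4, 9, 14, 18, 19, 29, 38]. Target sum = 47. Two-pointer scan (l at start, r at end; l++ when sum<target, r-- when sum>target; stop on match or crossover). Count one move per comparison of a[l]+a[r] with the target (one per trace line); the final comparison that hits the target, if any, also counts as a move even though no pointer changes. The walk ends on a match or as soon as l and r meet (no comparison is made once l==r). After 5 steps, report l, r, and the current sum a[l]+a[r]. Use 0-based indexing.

l=5, r=10, sum=47

l=0 r=10: -3+38=35 <47, l++
l=1 r=10: -2+38=36 <47, l++
l=2 r=10: 1+38=39 <47, l++
l=3 r=10: 2+38=40 <47, l++
l=4 r=10: 4+38=42 <47, l++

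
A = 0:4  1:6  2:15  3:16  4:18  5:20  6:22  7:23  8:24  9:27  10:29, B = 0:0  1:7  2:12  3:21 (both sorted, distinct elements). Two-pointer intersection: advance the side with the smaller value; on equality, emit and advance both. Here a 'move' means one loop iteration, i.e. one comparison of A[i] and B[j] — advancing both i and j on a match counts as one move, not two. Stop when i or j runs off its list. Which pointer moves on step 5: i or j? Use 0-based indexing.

j

i=0 j=0: 4>0, j++
i=0 j=1: 4<7, i++
i=1 j=1: 6<7, i++
i=2 j=1: 15>7, j++
i=2 j=2: 15>12, j++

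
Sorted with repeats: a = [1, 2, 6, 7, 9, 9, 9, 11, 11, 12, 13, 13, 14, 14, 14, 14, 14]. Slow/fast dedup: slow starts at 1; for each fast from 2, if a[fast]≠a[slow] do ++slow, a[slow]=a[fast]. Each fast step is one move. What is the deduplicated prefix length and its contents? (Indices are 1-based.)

length 9; prefix = [1, 2, 6, 7, 9, 11, 12, 13, 14]

(s=1,f=2) a[fast]=2≠a[slow]=1 write a[2]=2 → slow++,fast++
(s=2,f=3) a[fast]=6≠a[slow]=2 write a[3]=6 → slow++,fast++
(s=3,f=4) a[fast]=7≠a[slow]=6 write a[4]=7 → slow++,fast++
(s=4,f=5) a[fast]=9≠a[slow]=7 write a[5]=9 → slow++,fast++
(s=5,f=6) a[fast]=9=a[slow] dup → fast++
(s=5,f=7) a[fast]=9=a[slow] dup → fast++
(s=5,f=8) a[fast]=11≠a[slow]=9 write a[6]=11 → slow++,fast++
(s=6,f=9) a[fast]=11=a[slow] dup → fast++
(s=6,f=10) a[fast]=12≠a[slow]=11 write a[7]=12 → slow++,fast++
(s=7,f=11) a[fast]=13≠a[slow]=12 write a[8]=13 → slow++,fast++
(s=8,f=12) a[fast]=13=a[slow] dup → fast++
(s=8,f=13) a[fast]=14≠a[slow]=13 write a[9]=14 → slow++,fast++
(s=9,f=14) a[fast]=14=a[slow] dup → fast++
(s=9,f=15) a[fast]=14=a[slow] dup → fast++
(s=9,f=16) a[fast]=14=a[slow] dup → fast++
(s=9,f=17) a[fast]=14=a[slow] dup → fast++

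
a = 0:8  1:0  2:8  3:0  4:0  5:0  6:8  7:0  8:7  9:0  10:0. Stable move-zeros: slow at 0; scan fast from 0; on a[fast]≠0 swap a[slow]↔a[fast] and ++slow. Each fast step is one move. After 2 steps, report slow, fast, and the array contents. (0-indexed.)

slow=1, fast=2, a=[8, 0, 8, 0, 0, 0, 8, 0, 7, 0, 0]

slow=0 fast=0: a[fast]=8≠0 swap→a[0]=8, slow++,fast++
slow=1 fast=1: a[fast]=0, fast++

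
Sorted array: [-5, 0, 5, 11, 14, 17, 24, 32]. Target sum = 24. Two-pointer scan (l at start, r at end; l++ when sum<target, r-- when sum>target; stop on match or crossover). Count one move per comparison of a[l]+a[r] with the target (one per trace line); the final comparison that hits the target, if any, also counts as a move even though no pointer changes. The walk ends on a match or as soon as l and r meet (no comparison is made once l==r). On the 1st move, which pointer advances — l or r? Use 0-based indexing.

r

[0,7] -5+32=27 >24 → r--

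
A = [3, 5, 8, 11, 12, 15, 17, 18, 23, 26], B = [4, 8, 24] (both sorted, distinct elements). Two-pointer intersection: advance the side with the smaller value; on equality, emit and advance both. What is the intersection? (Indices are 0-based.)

intersection = [8]

i=0 j=0: 3<4, i++
i=1 j=0: 5>4, j++
i=1 j=1: 5<8, i++
i=2 j=1: 8==8 emit, i++,j++
i=3 j=2: 11<24, i++
i=4 j=2: 12<24, i++
i=5 j=2: 15<24, i++
i=6 j=2: 17<24, i++
i=7 j=2: 18<24, i++
i=8 j=2: 23<24, i++
i=9 j=2: 26>24, j++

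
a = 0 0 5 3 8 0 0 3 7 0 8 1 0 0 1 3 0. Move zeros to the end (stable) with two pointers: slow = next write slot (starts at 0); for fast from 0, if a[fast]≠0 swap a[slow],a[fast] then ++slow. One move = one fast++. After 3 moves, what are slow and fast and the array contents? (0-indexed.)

(s=0,f=0) a[fast]=0 → fast++
(s=0,f=1) a[fast]=0 → fast++
(s=0,f=2) a[fast]=5≠0 swap→a[0]=5 → slow++,fast++

slow=1, fast=3, a=[5, 0, 0, 3, 8, 0, 0, 3, 7, 0, 8, 1, 0, 0, 1, 3, 0]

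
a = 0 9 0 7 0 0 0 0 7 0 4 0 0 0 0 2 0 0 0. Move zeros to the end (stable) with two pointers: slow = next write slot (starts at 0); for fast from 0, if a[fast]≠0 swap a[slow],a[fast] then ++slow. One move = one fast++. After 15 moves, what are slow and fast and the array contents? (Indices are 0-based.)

(s=0,f=0) a[fast]=0 → fast++
(s=0,f=1) a[fast]=9≠0 swap→a[0]=9 → slow++,fast++
(s=1,f=2) a[fast]=0 → fast++
(s=1,f=3) a[fast]=7≠0 swap→a[1]=7 → slow++,fast++
(s=2,f=4) a[fast]=0 → fast++
(s=2,f=5) a[fast]=0 → fast++
(s=2,f=6) a[fast]=0 → fast++
(s=2,f=7) a[fast]=0 → fast++
(s=2,f=8) a[fast]=7≠0 swap→a[2]=7 → slow++,fast++
(s=3,f=9) a[fast]=0 → fast++
(s=3,f=10) a[fast]=4≠0 swap→a[3]=4 → slow++,fast++
(s=4,f=11) a[fast]=0 → fast++
(s=4,f=12) a[fast]=0 → fast++
(s=4,f=13) a[fast]=0 → fast++
(s=4,f=14) a[fast]=0 → fast++

slow=4, fast=15, a=[9, 7, 7, 4, 0, 0, 0, 0, 0, 0, 0, 0, 0, 0, 0, 2, 0, 0, 0]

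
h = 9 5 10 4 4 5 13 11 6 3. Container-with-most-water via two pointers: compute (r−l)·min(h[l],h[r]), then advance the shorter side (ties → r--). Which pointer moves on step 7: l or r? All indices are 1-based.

l=1 r=10: min(9,3)*9=27 best=27 *, r--
l=1 r=9: min(9,6)*8=48 best=48 *, r--
l=1 r=8: min(9,11)*7=63 best=63 *, l++
l=2 r=8: min(5,11)*6=30 best=63, l++
l=3 r=8: min(10,11)*5=50 best=63, l++
l=4 r=8: min(4,11)*4=16 best=63, l++
l=5 r=8: min(4,11)*3=12 best=63, l++

l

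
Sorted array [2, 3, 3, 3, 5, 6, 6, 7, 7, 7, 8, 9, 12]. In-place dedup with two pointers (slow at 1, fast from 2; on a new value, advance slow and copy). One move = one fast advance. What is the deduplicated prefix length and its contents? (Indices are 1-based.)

slow=1 fast=2: a[fast]=3≠a[slow]=2 write a[2]=3, slow++,fast++
slow=2 fast=3: a[fast]=3=a[slow] dup, fast++
slow=2 fast=4: a[fast]=3=a[slow] dup, fast++
slow=2 fast=5: a[fast]=5≠a[slow]=3 write a[3]=5, slow++,fast++
slow=3 fast=6: a[fast]=6≠a[slow]=5 write a[4]=6, slow++,fast++
slow=4 fast=7: a[fast]=6=a[slow] dup, fast++
slow=4 fast=8: a[fast]=7≠a[slow]=6 write a[5]=7, slow++,fast++
slow=5 fast=9: a[fast]=7=a[slow] dup, fast++
slow=5 fast=10: a[fast]=7=a[slow] dup, fast++
slow=5 fast=11: a[fast]=8≠a[slow]=7 write a[6]=8, slow++,fast++
slow=6 fast=12: a[fast]=9≠a[slow]=8 write a[7]=9, slow++,fast++
slow=7 fast=13: a[fast]=12≠a[slow]=9 write a[8]=12, slow++,fast++

length 8; prefix = [2, 3, 5, 6, 7, 8, 9, 12]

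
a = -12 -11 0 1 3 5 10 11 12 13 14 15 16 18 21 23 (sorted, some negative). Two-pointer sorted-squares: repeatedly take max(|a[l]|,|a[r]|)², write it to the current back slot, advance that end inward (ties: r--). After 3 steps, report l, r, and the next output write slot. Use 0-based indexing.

l=0, r=12, next write slot=12

[0,15] |-12|<=|23| out[15]=529 → r--
[0,14] |-12|<=|21| out[14]=441 → r--
[0,13] |-12|<=|18| out[13]=324 → r--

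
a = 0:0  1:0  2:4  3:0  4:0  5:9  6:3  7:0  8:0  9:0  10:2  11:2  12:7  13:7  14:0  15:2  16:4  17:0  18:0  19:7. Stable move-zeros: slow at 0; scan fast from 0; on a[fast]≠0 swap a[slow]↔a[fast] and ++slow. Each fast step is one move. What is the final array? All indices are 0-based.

[4, 9, 3, 2, 2, 7, 7, 2, 4, 7, 0, 0, 0, 0, 0, 0, 0, 0, 0, 0]

(s=0,f=0) a[fast]=0 → fast++
(s=0,f=1) a[fast]=0 → fast++
(s=0,f=2) a[fast]=4≠0 swap→a[0]=4 → slow++,fast++
(s=1,f=3) a[fast]=0 → fast++
(s=1,f=4) a[fast]=0 → fast++
(s=1,f=5) a[fast]=9≠0 swap→a[1]=9 → slow++,fast++
(s=2,f=6) a[fast]=3≠0 swap→a[2]=3 → slow++,fast++
(s=3,f=7) a[fast]=0 → fast++
(s=3,f=8) a[fast]=0 → fast++
(s=3,f=9) a[fast]=0 → fast++
(s=3,f=10) a[fast]=2≠0 swap→a[3]=2 → slow++,fast++
(s=4,f=11) a[fast]=2≠0 swap→a[4]=2 → slow++,fast++
(s=5,f=12) a[fast]=7≠0 swap→a[5]=7 → slow++,fast++
(s=6,f=13) a[fast]=7≠0 swap→a[6]=7 → slow++,fast++
(s=7,f=14) a[fast]=0 → fast++
(s=7,f=15) a[fast]=2≠0 swap→a[7]=2 → slow++,fast++
(s=8,f=16) a[fast]=4≠0 swap→a[8]=4 → slow++,fast++
(s=9,f=17) a[fast]=0 → fast++
(s=9,f=18) a[fast]=0 → fast++
(s=9,f=19) a[fast]=7≠0 swap→a[9]=7 → slow++,fast++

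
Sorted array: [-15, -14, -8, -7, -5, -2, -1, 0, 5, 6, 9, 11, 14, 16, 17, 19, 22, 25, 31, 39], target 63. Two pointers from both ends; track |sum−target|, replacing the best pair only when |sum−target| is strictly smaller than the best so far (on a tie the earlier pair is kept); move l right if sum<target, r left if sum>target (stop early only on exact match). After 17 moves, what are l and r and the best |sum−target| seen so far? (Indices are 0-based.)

[0,19] -15+39=24 d=39 * → l++
[1,19] -14+39=25 d=38 * → l++
[2,19] -8+39=31 d=32 * → l++
[3,19] -7+39=32 d=31 * → l++
[4,19] -5+39=34 d=29 * → l++
[5,19] -2+39=37 d=26 * → l++
[6,19] -1+39=38 d=25 * → l++
[7,19] 0+39=39 d=24 * → l++
[8,19] 5+39=44 d=19 * → l++
[9,19] 6+39=45 d=18 * → l++
[10,19] 9+39=48 d=15 * → l++
[11,19] 11+39=50 d=13 * → l++
[12,19] 14+39=53 d=10 * → l++
[13,19] 16+39=55 d=8 * → l++
[14,19] 17+39=56 d=7 * → l++
[15,19] 19+39=58 d=5 * → l++
[16,19] 22+39=61 d=2 * → l++

l=17, r=19, best |Δ|=2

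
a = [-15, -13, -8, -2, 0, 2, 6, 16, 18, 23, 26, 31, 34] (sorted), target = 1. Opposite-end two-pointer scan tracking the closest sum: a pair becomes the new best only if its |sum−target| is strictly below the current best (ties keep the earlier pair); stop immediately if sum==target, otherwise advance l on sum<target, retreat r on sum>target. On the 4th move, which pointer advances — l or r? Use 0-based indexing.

r

l=0 r=12: -15+34=19 d=18 *, r--
l=0 r=11: -15+31=16 d=15 *, r--
l=0 r=10: -15+26=11 d=10 *, r--
l=0 r=9: -15+23=8 d=7 *, r--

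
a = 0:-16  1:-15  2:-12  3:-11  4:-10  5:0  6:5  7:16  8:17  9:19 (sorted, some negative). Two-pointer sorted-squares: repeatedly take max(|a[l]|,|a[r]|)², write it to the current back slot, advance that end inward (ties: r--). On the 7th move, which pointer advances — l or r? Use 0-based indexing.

l=0 r=9: |-16|<=|19| out[9]=361, r--
l=0 r=8: |-16|<=|17| out[8]=289, r--
l=0 r=7: |-16|<=|16| out[7]=256, r--
l=0 r=6: |-16|>|5| out[6]=256, l++
l=1 r=6: |-15|>|5| out[5]=225, l++
l=2 r=6: |-12|>|5| out[4]=144, l++
l=3 r=6: |-11|>|5| out[3]=121, l++

l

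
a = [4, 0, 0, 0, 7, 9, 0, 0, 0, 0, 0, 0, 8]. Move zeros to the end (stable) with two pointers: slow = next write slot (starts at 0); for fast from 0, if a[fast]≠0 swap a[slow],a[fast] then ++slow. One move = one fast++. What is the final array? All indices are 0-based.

(s=0,f=0) a[fast]=4≠0 swap→a[0]=4 → slow++,fast++
(s=1,f=1) a[fast]=0 → fast++
(s=1,f=2) a[fast]=0 → fast++
(s=1,f=3) a[fast]=0 → fast++
(s=1,f=4) a[fast]=7≠0 swap→a[1]=7 → slow++,fast++
(s=2,f=5) a[fast]=9≠0 swap→a[2]=9 → slow++,fast++
(s=3,f=6) a[fast]=0 → fast++
(s=3,f=7) a[fast]=0 → fast++
(s=3,f=8) a[fast]=0 → fast++
(s=3,f=9) a[fast]=0 → fast++
(s=3,f=10) a[fast]=0 → fast++
(s=3,f=11) a[fast]=0 → fast++
(s=3,f=12) a[fast]=8≠0 swap→a[3]=8 → slow++,fast++

[4, 7, 9, 8, 0, 0, 0, 0, 0, 0, 0, 0, 0]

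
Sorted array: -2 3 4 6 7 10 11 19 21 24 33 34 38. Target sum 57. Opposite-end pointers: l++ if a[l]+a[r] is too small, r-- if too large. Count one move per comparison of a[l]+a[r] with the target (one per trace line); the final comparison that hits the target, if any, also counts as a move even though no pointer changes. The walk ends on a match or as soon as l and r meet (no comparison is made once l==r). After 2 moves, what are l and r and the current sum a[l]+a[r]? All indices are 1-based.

l=1 r=13: -2+38=36 <57, l++
l=2 r=13: 3+38=41 <57, l++

l=3, r=13, sum=42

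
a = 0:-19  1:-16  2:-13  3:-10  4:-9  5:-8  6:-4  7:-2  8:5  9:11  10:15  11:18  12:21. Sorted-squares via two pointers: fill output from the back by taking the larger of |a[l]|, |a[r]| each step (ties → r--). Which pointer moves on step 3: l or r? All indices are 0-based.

l=0 r=12: |-19|<=|21| out[12]=441, r--
l=0 r=11: |-19|>|18| out[11]=361, l++
l=1 r=11: |-16|<=|18| out[10]=324, r--

r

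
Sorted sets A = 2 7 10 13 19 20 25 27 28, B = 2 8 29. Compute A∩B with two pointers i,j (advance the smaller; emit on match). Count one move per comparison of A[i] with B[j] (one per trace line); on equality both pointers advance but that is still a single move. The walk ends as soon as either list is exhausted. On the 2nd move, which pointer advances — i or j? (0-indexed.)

i

i=0 j=0: 2==2 emit, i++,j++
i=1 j=1: 7<8, i++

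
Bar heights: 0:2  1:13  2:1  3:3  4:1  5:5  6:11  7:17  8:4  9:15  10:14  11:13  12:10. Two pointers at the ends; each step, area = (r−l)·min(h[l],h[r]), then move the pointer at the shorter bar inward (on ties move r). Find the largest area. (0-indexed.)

[0,12] min(2,10)*12=24 best=24 * → l++
[1,12] min(13,10)*11=110 best=110 * → r--
[1,11] min(13,13)*10=130 best=130 * → r--
[1,10] min(13,14)*9=117 best=130 → l++
[2,10] min(1,14)*8=8 best=130 → l++
[3,10] min(3,14)*7=21 best=130 → l++
[4,10] min(1,14)*6=6 best=130 → l++
[5,10] min(5,14)*5=25 best=130 → l++
[6,10] min(11,14)*4=44 best=130 → l++
[7,10] min(17,14)*3=42 best=130 → r--
[7,9] min(17,15)*2=30 best=130 → r--
[7,8] min(17,4)*1=4 best=130 → r--

max area = 130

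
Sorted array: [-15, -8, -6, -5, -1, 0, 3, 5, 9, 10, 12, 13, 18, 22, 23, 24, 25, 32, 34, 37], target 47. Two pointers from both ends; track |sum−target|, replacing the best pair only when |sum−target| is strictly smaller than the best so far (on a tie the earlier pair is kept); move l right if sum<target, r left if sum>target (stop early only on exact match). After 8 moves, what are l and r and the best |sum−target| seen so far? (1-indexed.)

l=9, r=20, best |Δ|=5

l=1 r=20: -15+37=22 d=25 *, l++
l=2 r=20: -8+37=29 d=18 *, l++
l=3 r=20: -6+37=31 d=16 *, l++
l=4 r=20: -5+37=32 d=15 *, l++
l=5 r=20: -1+37=36 d=11 *, l++
l=6 r=20: 0+37=37 d=10 *, l++
l=7 r=20: 3+37=40 d=7 *, l++
l=8 r=20: 5+37=42 d=5 *, l++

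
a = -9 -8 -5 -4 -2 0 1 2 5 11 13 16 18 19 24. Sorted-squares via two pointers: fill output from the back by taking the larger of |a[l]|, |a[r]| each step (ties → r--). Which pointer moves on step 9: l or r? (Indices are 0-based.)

r

[0,14] |-9|<=|24| out[14]=576 → r--
[0,13] |-9|<=|19| out[13]=361 → r--
[0,12] |-9|<=|18| out[12]=324 → r--
[0,11] |-9|<=|16| out[11]=256 → r--
[0,10] |-9|<=|13| out[10]=169 → r--
[0,9] |-9|<=|11| out[9]=121 → r--
[0,8] |-9|>|5| out[8]=81 → l++
[1,8] |-8|>|5| out[7]=64 → l++
[2,8] |-5|<=|5| out[6]=25 → r--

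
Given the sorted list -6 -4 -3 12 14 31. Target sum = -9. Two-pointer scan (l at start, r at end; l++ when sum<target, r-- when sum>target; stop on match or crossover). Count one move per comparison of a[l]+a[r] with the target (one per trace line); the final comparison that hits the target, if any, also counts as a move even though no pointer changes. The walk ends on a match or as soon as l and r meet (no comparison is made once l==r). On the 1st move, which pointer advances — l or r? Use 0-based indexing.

r

l=0 r=5: -6+31=25 >-9, r--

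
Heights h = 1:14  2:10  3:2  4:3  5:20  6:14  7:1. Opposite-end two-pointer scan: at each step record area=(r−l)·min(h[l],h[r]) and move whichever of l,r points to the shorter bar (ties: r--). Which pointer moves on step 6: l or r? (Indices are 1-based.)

l=1 r=7: min(14,1)*6=6 best=6 *, r--
l=1 r=6: min(14,14)*5=70 best=70 *, r--
l=1 r=5: min(14,20)*4=56 best=70, l++
l=2 r=5: min(10,20)*3=30 best=70, l++
l=3 r=5: min(2,20)*2=4 best=70, l++
l=4 r=5: min(3,20)*1=3 best=70, l++

l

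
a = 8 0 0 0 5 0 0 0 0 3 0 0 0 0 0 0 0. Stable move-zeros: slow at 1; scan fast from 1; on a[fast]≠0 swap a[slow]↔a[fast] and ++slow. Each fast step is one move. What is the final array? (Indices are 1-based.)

(s=1,f=1) a[fast]=8≠0 swap→a[1]=8 → slow++,fast++
(s=2,f=2) a[fast]=0 → fast++
(s=2,f=3) a[fast]=0 → fast++
(s=2,f=4) a[fast]=0 → fast++
(s=2,f=5) a[fast]=5≠0 swap→a[2]=5 → slow++,fast++
(s=3,f=6) a[fast]=0 → fast++
(s=3,f=7) a[fast]=0 → fast++
(s=3,f=8) a[fast]=0 → fast++
(s=3,f=9) a[fast]=0 → fast++
(s=3,f=10) a[fast]=3≠0 swap→a[3]=3 → slow++,fast++
(s=4,f=11) a[fast]=0 → fast++
(s=4,f=12) a[fast]=0 → fast++
(s=4,f=13) a[fast]=0 → fast++
(s=4,f=14) a[fast]=0 → fast++
(s=4,f=15) a[fast]=0 → fast++
(s=4,f=16) a[fast]=0 → fast++
(s=4,f=17) a[fast]=0 → fast++

[8, 5, 3, 0, 0, 0, 0, 0, 0, 0, 0, 0, 0, 0, 0, 0, 0]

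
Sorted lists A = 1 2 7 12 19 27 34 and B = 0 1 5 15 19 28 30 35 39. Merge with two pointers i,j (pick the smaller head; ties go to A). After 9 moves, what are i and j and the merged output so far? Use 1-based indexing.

i=6, j=5, merged so far=[0, 1, 1, 2, 5, 7, 12, 15, 19]

i=1 j=1: A[i]=1>B[j]=0 take 0, j++
i=1 j=2: A[i]=1<=B[j]=1 take 1, i++
i=2 j=2: A[i]=2>B[j]=1 take 1, j++
i=2 j=3: A[i]=2<=B[j]=5 take 2, i++
i=3 j=3: A[i]=7>B[j]=5 take 5, j++
i=3 j=4: A[i]=7<=B[j]=15 take 7, i++
i=4 j=4: A[i]=12<=B[j]=15 take 12, i++
i=5 j=4: A[i]=19>B[j]=15 take 15, j++
i=5 j=5: A[i]=19<=B[j]=19 take 19, i++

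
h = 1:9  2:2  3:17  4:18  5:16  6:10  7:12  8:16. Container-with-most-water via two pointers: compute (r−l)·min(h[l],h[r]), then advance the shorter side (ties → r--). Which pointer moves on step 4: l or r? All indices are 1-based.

r

l=1 r=8: min(9,16)*7=63 best=63 *, l++
l=2 r=8: min(2,16)*6=12 best=63, l++
l=3 r=8: min(17,16)*5=80 best=80 *, r--
l=3 r=7: min(17,12)*4=48 best=80, r--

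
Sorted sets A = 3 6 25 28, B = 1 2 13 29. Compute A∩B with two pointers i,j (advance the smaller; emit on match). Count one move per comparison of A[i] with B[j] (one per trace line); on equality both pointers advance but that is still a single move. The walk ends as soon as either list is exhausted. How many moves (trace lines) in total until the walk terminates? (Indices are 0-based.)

7 moves

[i=0,j=0] 3>1 → j++
[i=0,j=1] 3>2 → j++
[i=0,j=2] 3<13 → i++
[i=1,j=2] 6<13 → i++
[i=2,j=2] 25>13 → j++
[i=2,j=3] 25<29 → i++
[i=3,j=3] 28<29 → i++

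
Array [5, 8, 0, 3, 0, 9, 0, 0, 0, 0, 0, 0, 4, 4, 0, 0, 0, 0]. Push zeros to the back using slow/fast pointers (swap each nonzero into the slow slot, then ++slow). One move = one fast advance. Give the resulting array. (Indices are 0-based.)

slow=0 fast=0: a[fast]=5≠0 swap→a[0]=5, slow++,fast++
slow=1 fast=1: a[fast]=8≠0 swap→a[1]=8, slow++,fast++
slow=2 fast=2: a[fast]=0, fast++
slow=2 fast=3: a[fast]=3≠0 swap→a[2]=3, slow++,fast++
slow=3 fast=4: a[fast]=0, fast++
slow=3 fast=5: a[fast]=9≠0 swap→a[3]=9, slow++,fast++
slow=4 fast=6: a[fast]=0, fast++
slow=4 fast=7: a[fast]=0, fast++
slow=4 fast=8: a[fast]=0, fast++
slow=4 fast=9: a[fast]=0, fast++
slow=4 fast=10: a[fast]=0, fast++
slow=4 fast=11: a[fast]=0, fast++
slow=4 fast=12: a[fast]=4≠0 swap→a[4]=4, slow++,fast++
slow=5 fast=13: a[fast]=4≠0 swap→a[5]=4, slow++,fast++
slow=6 fast=14: a[fast]=0, fast++
slow=6 fast=15: a[fast]=0, fast++
slow=6 fast=16: a[fast]=0, fast++
slow=6 fast=17: a[fast]=0, fast++

[5, 8, 3, 9, 4, 4, 0, 0, 0, 0, 0, 0, 0, 0, 0, 0, 0, 0]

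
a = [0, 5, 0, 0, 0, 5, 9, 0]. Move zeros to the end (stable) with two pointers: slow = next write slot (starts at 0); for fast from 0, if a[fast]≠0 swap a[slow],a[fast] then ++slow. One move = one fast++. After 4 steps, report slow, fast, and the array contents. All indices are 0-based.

(s=0,f=0) a[fast]=0 → fast++
(s=0,f=1) a[fast]=5≠0 swap→a[0]=5 → slow++,fast++
(s=1,f=2) a[fast]=0 → fast++
(s=1,f=3) a[fast]=0 → fast++

slow=1, fast=4, a=[5, 0, 0, 0, 0, 5, 9, 0]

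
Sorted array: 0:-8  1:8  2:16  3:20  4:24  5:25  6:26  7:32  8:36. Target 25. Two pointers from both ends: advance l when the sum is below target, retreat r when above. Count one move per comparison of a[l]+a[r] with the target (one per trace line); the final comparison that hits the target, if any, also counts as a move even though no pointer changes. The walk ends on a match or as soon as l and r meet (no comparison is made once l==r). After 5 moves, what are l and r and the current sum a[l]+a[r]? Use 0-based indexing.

l=1, r=4, sum=32

[0,8] -8+36=28 >25 → r--
[0,7] -8+32=24 <25 → l++
[1,7] 8+32=40 >25 → r--
[1,6] 8+26=34 >25 → r--
[1,5] 8+25=33 >25 → r--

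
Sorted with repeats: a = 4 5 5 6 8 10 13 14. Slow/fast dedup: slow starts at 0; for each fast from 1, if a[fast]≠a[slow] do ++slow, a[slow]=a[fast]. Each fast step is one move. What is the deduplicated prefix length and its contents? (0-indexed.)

slow=0 fast=1: a[fast]=5≠a[slow]=4 write a[1]=5, slow++,fast++
slow=1 fast=2: a[fast]=5=a[slow] dup, fast++
slow=1 fast=3: a[fast]=6≠a[slow]=5 write a[2]=6, slow++,fast++
slow=2 fast=4: a[fast]=8≠a[slow]=6 write a[3]=8, slow++,fast++
slow=3 fast=5: a[fast]=10≠a[slow]=8 write a[4]=10, slow++,fast++
slow=4 fast=6: a[fast]=13≠a[slow]=10 write a[5]=13, slow++,fast++
slow=5 fast=7: a[fast]=14≠a[slow]=13 write a[6]=14, slow++,fast++

length 7; prefix = [4, 5, 6, 8, 10, 13, 14]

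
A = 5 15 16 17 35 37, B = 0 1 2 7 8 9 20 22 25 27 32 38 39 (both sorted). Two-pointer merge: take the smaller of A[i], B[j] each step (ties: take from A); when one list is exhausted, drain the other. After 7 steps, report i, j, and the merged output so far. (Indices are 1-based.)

i=2, j=7, merged so far=[0, 1, 2, 5, 7, 8, 9]

i=1 j=1: A[i]=5>B[j]=0 take 0, j++
i=1 j=2: A[i]=5>B[j]=1 take 1, j++
i=1 j=3: A[i]=5>B[j]=2 take 2, j++
i=1 j=4: A[i]=5<=B[j]=7 take 5, i++
i=2 j=4: A[i]=15>B[j]=7 take 7, j++
i=2 j=5: A[i]=15>B[j]=8 take 8, j++
i=2 j=6: A[i]=15>B[j]=9 take 9, j++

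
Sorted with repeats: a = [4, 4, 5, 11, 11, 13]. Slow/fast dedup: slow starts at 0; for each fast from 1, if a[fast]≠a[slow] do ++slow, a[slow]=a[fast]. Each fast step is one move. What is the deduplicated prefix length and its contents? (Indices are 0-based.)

slow=0 fast=1: a[fast]=4=a[slow] dup, fast++
slow=0 fast=2: a[fast]=5≠a[slow]=4 write a[1]=5, slow++,fast++
slow=1 fast=3: a[fast]=11≠a[slow]=5 write a[2]=11, slow++,fast++
slow=2 fast=4: a[fast]=11=a[slow] dup, fast++
slow=2 fast=5: a[fast]=13≠a[slow]=11 write a[3]=13, slow++,fast++

length 4; prefix = [4, 5, 11, 13]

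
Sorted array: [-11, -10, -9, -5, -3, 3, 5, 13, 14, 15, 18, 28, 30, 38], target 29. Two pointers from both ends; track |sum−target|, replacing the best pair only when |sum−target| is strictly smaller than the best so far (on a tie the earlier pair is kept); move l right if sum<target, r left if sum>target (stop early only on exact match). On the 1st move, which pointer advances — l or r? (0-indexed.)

l

l=0 r=13: -11+38=27 d=2 *, l++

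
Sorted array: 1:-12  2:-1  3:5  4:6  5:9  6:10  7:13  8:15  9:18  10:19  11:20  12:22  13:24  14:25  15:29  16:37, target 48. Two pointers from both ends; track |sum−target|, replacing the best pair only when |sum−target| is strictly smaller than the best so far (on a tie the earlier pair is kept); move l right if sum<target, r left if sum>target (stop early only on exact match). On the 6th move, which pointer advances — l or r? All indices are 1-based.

l=1 r=16: -12+37=25 d=23 *, l++
l=2 r=16: -1+37=36 d=12 *, l++
l=3 r=16: 5+37=42 d=6 *, l++
l=4 r=16: 6+37=43 d=5 *, l++
l=5 r=16: 9+37=46 d=2 *, l++
l=6 r=16: 10+37=47 d=1 *, l++

l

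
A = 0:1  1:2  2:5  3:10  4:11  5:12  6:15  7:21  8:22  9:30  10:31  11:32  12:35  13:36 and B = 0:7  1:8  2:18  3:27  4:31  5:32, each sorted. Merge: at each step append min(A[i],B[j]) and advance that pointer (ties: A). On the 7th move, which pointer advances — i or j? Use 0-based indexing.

i

i=0 j=0: A[i]=1<=B[j]=7 take 1, i++
i=1 j=0: A[i]=2<=B[j]=7 take 2, i++
i=2 j=0: A[i]=5<=B[j]=7 take 5, i++
i=3 j=0: A[i]=10>B[j]=7 take 7, j++
i=3 j=1: A[i]=10>B[j]=8 take 8, j++
i=3 j=2: A[i]=10<=B[j]=18 take 10, i++
i=4 j=2: A[i]=11<=B[j]=18 take 11, i++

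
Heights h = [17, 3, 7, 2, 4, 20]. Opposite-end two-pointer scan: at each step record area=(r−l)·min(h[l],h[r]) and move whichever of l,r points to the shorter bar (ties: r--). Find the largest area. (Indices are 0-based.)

[0,5] min(17,20)*5=85 best=85 * → l++
[1,5] min(3,20)*4=12 best=85 → l++
[2,5] min(7,20)*3=21 best=85 → l++
[3,5] min(2,20)*2=4 best=85 → l++
[4,5] min(4,20)*1=4 best=85 → l++

max area = 85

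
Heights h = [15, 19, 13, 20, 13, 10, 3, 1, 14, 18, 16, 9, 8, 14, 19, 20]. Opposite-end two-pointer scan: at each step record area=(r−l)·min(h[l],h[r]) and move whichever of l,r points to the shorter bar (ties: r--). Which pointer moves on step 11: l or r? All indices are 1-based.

[1,16] min(15,20)*15=225 best=225 * → l++
[2,16] min(19,20)*14=266 best=266 * → l++
[3,16] min(13,20)*13=169 best=266 → l++
[4,16] min(20,20)*12=240 best=266 → r--
[4,15] min(20,19)*11=209 best=266 → r--
[4,14] min(20,14)*10=140 best=266 → r--
[4,13] min(20,8)*9=72 best=266 → r--
[4,12] min(20,9)*8=72 best=266 → r--
[4,11] min(20,16)*7=112 best=266 → r--
[4,10] min(20,18)*6=108 best=266 → r--
[4,9] min(20,14)*5=70 best=266 → r--

r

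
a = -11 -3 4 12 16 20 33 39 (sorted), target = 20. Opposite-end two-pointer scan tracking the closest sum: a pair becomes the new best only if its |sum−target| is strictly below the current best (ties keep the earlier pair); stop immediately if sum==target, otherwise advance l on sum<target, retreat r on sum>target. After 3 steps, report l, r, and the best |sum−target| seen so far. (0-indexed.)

l=1, r=5, best |Δ|=2

l=0 r=7: -11+39=28 d=8 *, r--
l=0 r=6: -11+33=22 d=2 *, r--
l=0 r=5: -11+20=9 d=11, l++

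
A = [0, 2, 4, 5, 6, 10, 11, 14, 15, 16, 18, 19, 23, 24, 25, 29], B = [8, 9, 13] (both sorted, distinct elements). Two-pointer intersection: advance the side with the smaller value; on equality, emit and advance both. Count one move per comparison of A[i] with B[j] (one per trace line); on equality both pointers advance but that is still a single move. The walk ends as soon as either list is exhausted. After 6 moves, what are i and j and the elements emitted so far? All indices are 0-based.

i=5, j=1, emitted=[]

i=0 j=0: 0<8, i++
i=1 j=0: 2<8, i++
i=2 j=0: 4<8, i++
i=3 j=0: 5<8, i++
i=4 j=0: 6<8, i++
i=5 j=0: 10>8, j++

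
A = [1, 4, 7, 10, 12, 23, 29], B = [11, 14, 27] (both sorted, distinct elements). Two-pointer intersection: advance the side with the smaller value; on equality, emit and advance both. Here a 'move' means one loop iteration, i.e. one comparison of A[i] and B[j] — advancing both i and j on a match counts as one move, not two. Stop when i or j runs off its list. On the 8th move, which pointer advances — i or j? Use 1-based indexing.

i

[i=1,j=1] 1<11 → i++
[i=2,j=1] 4<11 → i++
[i=3,j=1] 7<11 → i++
[i=4,j=1] 10<11 → i++
[i=5,j=1] 12>11 → j++
[i=5,j=2] 12<14 → i++
[i=6,j=2] 23>14 → j++
[i=6,j=3] 23<27 → i++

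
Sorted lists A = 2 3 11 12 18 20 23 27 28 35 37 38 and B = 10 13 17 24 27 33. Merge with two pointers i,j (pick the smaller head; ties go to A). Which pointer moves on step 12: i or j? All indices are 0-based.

i

i=0 j=0: A[i]=2<=B[j]=10 take 2, i++
i=1 j=0: A[i]=3<=B[j]=10 take 3, i++
i=2 j=0: A[i]=11>B[j]=10 take 10, j++
i=2 j=1: A[i]=11<=B[j]=13 take 11, i++
i=3 j=1: A[i]=12<=B[j]=13 take 12, i++
i=4 j=1: A[i]=18>B[j]=13 take 13, j++
i=4 j=2: A[i]=18>B[j]=17 take 17, j++
i=4 j=3: A[i]=18<=B[j]=24 take 18, i++
i=5 j=3: A[i]=20<=B[j]=24 take 20, i++
i=6 j=3: A[i]=23<=B[j]=24 take 23, i++
i=7 j=3: A[i]=27>B[j]=24 take 24, j++
i=7 j=4: A[i]=27<=B[j]=27 take 27, i++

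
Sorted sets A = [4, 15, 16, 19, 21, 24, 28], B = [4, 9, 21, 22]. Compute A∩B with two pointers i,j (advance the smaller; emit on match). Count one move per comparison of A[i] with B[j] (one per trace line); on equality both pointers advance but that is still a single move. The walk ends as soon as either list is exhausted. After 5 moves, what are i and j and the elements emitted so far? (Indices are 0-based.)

[i=0,j=0] 4==4 emit → i++,j++
[i=1,j=1] 15>9 → j++
[i=1,j=2] 15<21 → i++
[i=2,j=2] 16<21 → i++
[i=3,j=2] 19<21 → i++

i=4, j=2, emitted=[4]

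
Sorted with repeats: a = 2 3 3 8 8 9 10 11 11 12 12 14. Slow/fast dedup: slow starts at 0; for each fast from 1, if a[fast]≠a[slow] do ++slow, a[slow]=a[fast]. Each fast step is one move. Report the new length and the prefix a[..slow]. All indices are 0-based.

length 8; prefix = [2, 3, 8, 9, 10, 11, 12, 14]

slow=0 fast=1: a[fast]=3≠a[slow]=2 write a[1]=3, slow++,fast++
slow=1 fast=2: a[fast]=3=a[slow] dup, fast++
slow=1 fast=3: a[fast]=8≠a[slow]=3 write a[2]=8, slow++,fast++
slow=2 fast=4: a[fast]=8=a[slow] dup, fast++
slow=2 fast=5: a[fast]=9≠a[slow]=8 write a[3]=9, slow++,fast++
slow=3 fast=6: a[fast]=10≠a[slow]=9 write a[4]=10, slow++,fast++
slow=4 fast=7: a[fast]=11≠a[slow]=10 write a[5]=11, slow++,fast++
slow=5 fast=8: a[fast]=11=a[slow] dup, fast++
slow=5 fast=9: a[fast]=12≠a[slow]=11 write a[6]=12, slow++,fast++
slow=6 fast=10: a[fast]=12=a[slow] dup, fast++
slow=6 fast=11: a[fast]=14≠a[slow]=12 write a[7]=14, slow++,fast++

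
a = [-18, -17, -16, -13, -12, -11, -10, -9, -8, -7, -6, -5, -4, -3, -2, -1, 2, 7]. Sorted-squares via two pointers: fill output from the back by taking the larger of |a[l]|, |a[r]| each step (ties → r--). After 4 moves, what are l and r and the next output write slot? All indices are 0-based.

[0,17] |-18|>|7| out[17]=324 → l++
[1,17] |-17|>|7| out[16]=289 → l++
[2,17] |-16|>|7| out[15]=256 → l++
[3,17] |-13|>|7| out[14]=169 → l++

l=4, r=17, next write slot=13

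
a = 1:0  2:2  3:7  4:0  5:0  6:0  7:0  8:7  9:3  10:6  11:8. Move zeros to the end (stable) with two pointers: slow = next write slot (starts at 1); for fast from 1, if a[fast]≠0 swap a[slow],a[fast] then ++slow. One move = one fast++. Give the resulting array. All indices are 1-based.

[2, 7, 7, 3, 6, 8, 0, 0, 0, 0, 0]

(s=1,f=1) a[fast]=0 → fast++
(s=1,f=2) a[fast]=2≠0 swap→a[1]=2 → slow++,fast++
(s=2,f=3) a[fast]=7≠0 swap→a[2]=7 → slow++,fast++
(s=3,f=4) a[fast]=0 → fast++
(s=3,f=5) a[fast]=0 → fast++
(s=3,f=6) a[fast]=0 → fast++
(s=3,f=7) a[fast]=0 → fast++
(s=3,f=8) a[fast]=7≠0 swap→a[3]=7 → slow++,fast++
(s=4,f=9) a[fast]=3≠0 swap→a[4]=3 → slow++,fast++
(s=5,f=10) a[fast]=6≠0 swap→a[5]=6 → slow++,fast++
(s=6,f=11) a[fast]=8≠0 swap→a[6]=8 → slow++,fast++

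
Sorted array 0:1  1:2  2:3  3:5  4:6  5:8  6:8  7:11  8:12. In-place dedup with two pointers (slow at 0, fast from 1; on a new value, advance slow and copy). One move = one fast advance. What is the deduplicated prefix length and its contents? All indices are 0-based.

slow=0 fast=1: a[fast]=2≠a[slow]=1 write a[1]=2, slow++,fast++
slow=1 fast=2: a[fast]=3≠a[slow]=2 write a[2]=3, slow++,fast++
slow=2 fast=3: a[fast]=5≠a[slow]=3 write a[3]=5, slow++,fast++
slow=3 fast=4: a[fast]=6≠a[slow]=5 write a[4]=6, slow++,fast++
slow=4 fast=5: a[fast]=8≠a[slow]=6 write a[5]=8, slow++,fast++
slow=5 fast=6: a[fast]=8=a[slow] dup, fast++
slow=5 fast=7: a[fast]=11≠a[slow]=8 write a[6]=11, slow++,fast++
slow=6 fast=8: a[fast]=12≠a[slow]=11 write a[7]=12, slow++,fast++

length 8; prefix = [1, 2, 3, 5, 6, 8, 11, 12]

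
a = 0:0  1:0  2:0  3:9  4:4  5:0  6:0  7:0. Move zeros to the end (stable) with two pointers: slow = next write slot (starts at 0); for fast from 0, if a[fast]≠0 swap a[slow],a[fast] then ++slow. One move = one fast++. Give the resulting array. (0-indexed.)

[9, 4, 0, 0, 0, 0, 0, 0]

slow=0 fast=0: a[fast]=0, fast++
slow=0 fast=1: a[fast]=0, fast++
slow=0 fast=2: a[fast]=0, fast++
slow=0 fast=3: a[fast]=9≠0 swap→a[0]=9, slow++,fast++
slow=1 fast=4: a[fast]=4≠0 swap→a[1]=4, slow++,fast++
slow=2 fast=5: a[fast]=0, fast++
slow=2 fast=6: a[fast]=0, fast++
slow=2 fast=7: a[fast]=0, fast++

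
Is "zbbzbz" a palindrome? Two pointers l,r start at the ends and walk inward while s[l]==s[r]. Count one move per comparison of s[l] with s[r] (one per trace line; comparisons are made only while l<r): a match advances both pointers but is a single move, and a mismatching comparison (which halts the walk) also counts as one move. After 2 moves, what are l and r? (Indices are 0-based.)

l=2, r=3

[0,5] 'z'=='z' → l++,r--
[1,4] 'b'=='b' → l++,r--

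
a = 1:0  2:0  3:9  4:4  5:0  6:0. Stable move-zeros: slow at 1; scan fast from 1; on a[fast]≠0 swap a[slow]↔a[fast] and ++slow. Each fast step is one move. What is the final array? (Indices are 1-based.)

[9, 4, 0, 0, 0, 0]

slow=1 fast=1: a[fast]=0, fast++
slow=1 fast=2: a[fast]=0, fast++
slow=1 fast=3: a[fast]=9≠0 swap→a[1]=9, slow++,fast++
slow=2 fast=4: a[fast]=4≠0 swap→a[2]=4, slow++,fast++
slow=3 fast=5: a[fast]=0, fast++
slow=3 fast=6: a[fast]=0, fast++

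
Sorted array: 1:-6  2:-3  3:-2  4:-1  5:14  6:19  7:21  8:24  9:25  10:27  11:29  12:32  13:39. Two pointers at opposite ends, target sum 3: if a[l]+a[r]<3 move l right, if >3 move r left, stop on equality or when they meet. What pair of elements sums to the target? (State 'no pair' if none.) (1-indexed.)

no pair

l=1 r=13: -6+39=33 >3, r--
l=1 r=12: -6+32=26 >3, r--
l=1 r=11: -6+29=23 >3, r--
l=1 r=10: -6+27=21 >3, r--
l=1 r=9: -6+25=19 >3, r--
l=1 r=8: -6+24=18 >3, r--
l=1 r=7: -6+21=15 >3, r--
l=1 r=6: -6+19=13 >3, r--
l=1 r=5: -6+14=8 >3, r--
l=1 r=4: -6+-1=-7 <3, l++
l=2 r=4: -3+-1=-4 <3, l++
l=3 r=4: -2+-1=-3 <3, l++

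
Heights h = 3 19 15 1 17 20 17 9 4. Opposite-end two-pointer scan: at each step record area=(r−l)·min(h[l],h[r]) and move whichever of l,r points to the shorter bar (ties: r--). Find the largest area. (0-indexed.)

l=0 r=8: min(3,4)*8=24 best=24 *, l++
l=1 r=8: min(19,4)*7=28 best=28 *, r--
l=1 r=7: min(19,9)*6=54 best=54 *, r--
l=1 r=6: min(19,17)*5=85 best=85 *, r--
l=1 r=5: min(19,20)*4=76 best=85, l++
l=2 r=5: min(15,20)*3=45 best=85, l++
l=3 r=5: min(1,20)*2=2 best=85, l++
l=4 r=5: min(17,20)*1=17 best=85, l++

max area = 85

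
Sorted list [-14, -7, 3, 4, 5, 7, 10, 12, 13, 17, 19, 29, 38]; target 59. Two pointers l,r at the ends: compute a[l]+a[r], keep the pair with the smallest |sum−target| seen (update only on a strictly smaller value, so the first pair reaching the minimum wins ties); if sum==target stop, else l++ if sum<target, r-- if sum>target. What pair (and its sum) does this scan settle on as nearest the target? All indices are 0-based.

l=0 r=12: -14+38=24 d=35 *, l++
l=1 r=12: -7+38=31 d=28 *, l++
l=2 r=12: 3+38=41 d=18 *, l++
l=3 r=12: 4+38=42 d=17 *, l++
l=4 r=12: 5+38=43 d=16 *, l++
l=5 r=12: 7+38=45 d=14 *, l++
l=6 r=12: 10+38=48 d=11 *, l++
l=7 r=12: 12+38=50 d=9 *, l++
l=8 r=12: 13+38=51 d=8 *, l++
l=9 r=12: 17+38=55 d=4 *, l++
l=10 r=12: 19+38=57 d=2 *, l++
l=11 r=12: 29+38=67 d=8, r--

pair (19, 38) with sum 57 (|Δ|=2)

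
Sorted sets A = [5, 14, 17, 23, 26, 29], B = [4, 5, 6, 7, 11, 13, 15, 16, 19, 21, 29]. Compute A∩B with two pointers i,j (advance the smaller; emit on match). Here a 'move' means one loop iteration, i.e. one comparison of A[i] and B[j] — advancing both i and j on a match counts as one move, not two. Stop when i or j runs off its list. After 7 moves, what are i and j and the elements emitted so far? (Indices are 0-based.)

i=2, j=6, emitted=[5]

i=0 j=0: 5>4, j++
i=0 j=1: 5==5 emit, i++,j++
i=1 j=2: 14>6, j++
i=1 j=3: 14>7, j++
i=1 j=4: 14>11, j++
i=1 j=5: 14>13, j++
i=1 j=6: 14<15, i++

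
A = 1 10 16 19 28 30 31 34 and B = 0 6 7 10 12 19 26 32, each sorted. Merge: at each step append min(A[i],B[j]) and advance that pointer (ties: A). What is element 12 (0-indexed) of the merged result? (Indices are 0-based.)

merged[12] = 30

i=0 j=0: A[i]=1>B[j]=0 take 0, j++
i=0 j=1: A[i]=1<=B[j]=6 take 1, i++
i=1 j=1: A[i]=10>B[j]=6 take 6, j++
i=1 j=2: A[i]=10>B[j]=7 take 7, j++
i=1 j=3: A[i]=10<=B[j]=10 take 10, i++
i=2 j=3: A[i]=16>B[j]=10 take 10, j++
i=2 j=4: A[i]=16>B[j]=12 take 12, j++
i=2 j=5: A[i]=16<=B[j]=19 take 16, i++
i=3 j=5: A[i]=19<=B[j]=19 take 19, i++
i=4 j=5: A[i]=28>B[j]=19 take 19, j++
i=4 j=6: A[i]=28>B[j]=26 take 26, j++
i=4 j=7: A[i]=28<=B[j]=32 take 28, i++
i=5 j=7: A[i]=30<=B[j]=32 take 30, i++
i=6 j=7: A[i]=31<=B[j]=32 take 31, i++
i=7 j=7: A[i]=34>B[j]=32 take 32, j++
i=7 j=8: B done, take A[i]=34, i++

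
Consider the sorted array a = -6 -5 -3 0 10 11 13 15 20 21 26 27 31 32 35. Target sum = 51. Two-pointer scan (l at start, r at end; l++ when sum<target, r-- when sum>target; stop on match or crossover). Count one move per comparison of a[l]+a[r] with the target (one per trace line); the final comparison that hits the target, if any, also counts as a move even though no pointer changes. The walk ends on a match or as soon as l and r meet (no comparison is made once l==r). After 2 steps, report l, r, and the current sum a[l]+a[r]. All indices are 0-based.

l=0 r=14: -6+35=29 <51, l++
l=1 r=14: -5+35=30 <51, l++

l=2, r=14, sum=32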